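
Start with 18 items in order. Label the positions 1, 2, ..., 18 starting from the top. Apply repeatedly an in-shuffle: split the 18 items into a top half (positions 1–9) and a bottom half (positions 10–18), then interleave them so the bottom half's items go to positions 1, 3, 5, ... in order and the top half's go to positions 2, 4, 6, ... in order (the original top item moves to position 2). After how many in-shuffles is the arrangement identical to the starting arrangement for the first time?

The in-shuffle permutes the 18 positions with cycle lengths [18].
Every item is home exactly when every cycle has completed a whole number of laps, i.e. after lcm(18) = 18 in-shuffles.

18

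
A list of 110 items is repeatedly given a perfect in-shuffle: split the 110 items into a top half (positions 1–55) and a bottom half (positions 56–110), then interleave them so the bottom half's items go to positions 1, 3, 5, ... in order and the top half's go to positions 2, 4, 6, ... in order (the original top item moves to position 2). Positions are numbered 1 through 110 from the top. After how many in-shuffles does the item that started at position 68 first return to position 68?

Follow position 68 under repeated in-shuffles:
68 → 25 → 50 → 100 → 89 → 67 → 23 → 46 → ... → 68 (length 36)
It first returns after 36 in-shuffles.

36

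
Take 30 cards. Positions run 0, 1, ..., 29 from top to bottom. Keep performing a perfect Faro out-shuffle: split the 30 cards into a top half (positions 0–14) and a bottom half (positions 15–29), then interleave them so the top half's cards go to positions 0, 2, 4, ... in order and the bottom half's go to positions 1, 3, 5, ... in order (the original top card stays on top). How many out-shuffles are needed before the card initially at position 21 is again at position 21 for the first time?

28

Follow position 21 under repeated out-shuffles:
21 → 13 → 26 → 23 → 17 → 5 → 10 → 20 → ... → 21 (length 28)
It first returns after 28 out-shuffles.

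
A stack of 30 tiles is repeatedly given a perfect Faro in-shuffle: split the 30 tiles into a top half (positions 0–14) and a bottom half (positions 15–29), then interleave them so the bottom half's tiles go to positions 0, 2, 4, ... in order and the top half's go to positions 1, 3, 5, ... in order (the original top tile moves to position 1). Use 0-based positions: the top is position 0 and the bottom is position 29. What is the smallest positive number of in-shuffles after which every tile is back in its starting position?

5

The in-shuffle permutes the 30 positions with cycle lengths [5, 5, 5, 5, 5, 5].
Every tile is home exactly when every cycle has completed a whole number of laps, i.e. after lcm(5) = 5 in-shuffles.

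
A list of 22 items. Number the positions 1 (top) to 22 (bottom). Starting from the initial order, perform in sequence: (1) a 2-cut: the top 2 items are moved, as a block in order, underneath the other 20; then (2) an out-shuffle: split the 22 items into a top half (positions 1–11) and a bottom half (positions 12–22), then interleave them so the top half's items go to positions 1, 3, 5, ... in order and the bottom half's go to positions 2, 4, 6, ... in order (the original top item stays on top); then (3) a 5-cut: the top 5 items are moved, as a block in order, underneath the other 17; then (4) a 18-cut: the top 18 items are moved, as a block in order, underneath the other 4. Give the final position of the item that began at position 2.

Track the item from position 2 forward through each operation:
  after op 1 (cut 2): 2 → 22
  after op 2 (out-shuffle): 22 → 22
  after op 3 (cut 5): 22 → 17
  after op 4 (cut 18): 17 → 21

21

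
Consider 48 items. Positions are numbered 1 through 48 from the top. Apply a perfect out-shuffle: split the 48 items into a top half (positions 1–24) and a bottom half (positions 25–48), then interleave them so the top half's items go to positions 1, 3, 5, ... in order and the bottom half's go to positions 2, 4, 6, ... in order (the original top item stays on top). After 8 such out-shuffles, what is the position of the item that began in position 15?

Track the item's position through each out-shuffle:
15 → 29 → 10 → 19 → 37 → 26 → 4 → 7 → 13

13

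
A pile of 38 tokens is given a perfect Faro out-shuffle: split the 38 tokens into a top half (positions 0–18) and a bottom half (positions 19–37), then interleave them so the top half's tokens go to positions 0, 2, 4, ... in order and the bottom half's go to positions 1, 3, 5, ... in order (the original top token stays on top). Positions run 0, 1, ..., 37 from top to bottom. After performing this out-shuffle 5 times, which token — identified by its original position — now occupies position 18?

26

Work backwards from position 18, undoing one out-shuffle at a time:
18 ← 9 ← 23 ← 30 ← 15 ← 26
So the token now at position 18 started at position 26.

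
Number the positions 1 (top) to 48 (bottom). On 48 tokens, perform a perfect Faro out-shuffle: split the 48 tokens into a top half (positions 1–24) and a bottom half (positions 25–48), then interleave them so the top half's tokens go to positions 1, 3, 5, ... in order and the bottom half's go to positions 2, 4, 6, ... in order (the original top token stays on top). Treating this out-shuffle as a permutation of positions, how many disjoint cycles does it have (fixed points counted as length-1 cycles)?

4

Trace each unvisited position around until it returns:
(1) (2 3 5 9 17 33 ... len 23) (6 11 21 41 34 20 ... len 23) (48)
4 cycles in total.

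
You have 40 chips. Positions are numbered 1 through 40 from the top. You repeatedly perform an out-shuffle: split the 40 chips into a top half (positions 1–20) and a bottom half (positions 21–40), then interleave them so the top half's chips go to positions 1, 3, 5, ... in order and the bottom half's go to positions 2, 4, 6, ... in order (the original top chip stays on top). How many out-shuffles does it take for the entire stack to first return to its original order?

12

The out-shuffle permutes the 40 positions with cycle lengths [1, 1, 2, 12, 12, 12].
Every chip is home exactly when every cycle has completed a whole number of laps, i.e. after lcm(1, 2, 12) = 12 out-shuffles.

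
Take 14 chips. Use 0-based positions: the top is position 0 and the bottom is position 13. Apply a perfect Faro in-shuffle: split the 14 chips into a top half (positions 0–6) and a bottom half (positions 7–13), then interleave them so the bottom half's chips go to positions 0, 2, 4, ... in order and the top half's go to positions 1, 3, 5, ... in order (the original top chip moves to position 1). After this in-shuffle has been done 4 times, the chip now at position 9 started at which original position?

9

Work backwards from position 9, undoing one in-shuffle at a time:
9 ← 4 ← 9 ← 4 ← 9
So the chip now at position 9 started at position 9.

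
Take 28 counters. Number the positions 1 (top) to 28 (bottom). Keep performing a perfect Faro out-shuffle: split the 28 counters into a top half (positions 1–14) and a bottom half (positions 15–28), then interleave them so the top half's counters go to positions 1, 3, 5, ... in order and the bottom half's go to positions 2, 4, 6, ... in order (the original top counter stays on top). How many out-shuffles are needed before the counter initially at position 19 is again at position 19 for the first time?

Follow position 19 under repeated out-shuffles:
19 → 10 → 19
It first returns after 2 out-shuffles.

2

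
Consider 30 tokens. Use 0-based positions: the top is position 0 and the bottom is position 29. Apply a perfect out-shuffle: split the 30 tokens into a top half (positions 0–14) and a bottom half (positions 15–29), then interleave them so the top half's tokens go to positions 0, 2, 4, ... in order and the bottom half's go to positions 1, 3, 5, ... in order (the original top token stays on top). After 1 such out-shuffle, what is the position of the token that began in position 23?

Track the token's position through each out-shuffle:
23 → 17

17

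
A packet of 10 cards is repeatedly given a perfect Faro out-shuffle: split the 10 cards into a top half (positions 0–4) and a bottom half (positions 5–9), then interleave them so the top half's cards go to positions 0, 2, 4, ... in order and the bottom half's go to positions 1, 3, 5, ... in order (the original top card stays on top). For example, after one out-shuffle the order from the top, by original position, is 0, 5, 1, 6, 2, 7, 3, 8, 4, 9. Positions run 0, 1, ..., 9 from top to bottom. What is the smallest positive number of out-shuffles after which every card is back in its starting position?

The out-shuffle permutes the 10 positions with cycle lengths [1, 1, 2, 6].
Every card is home exactly when every cycle has completed a whole number of laps, i.e. after lcm(1, 2, 6) = 6 out-shuffles.

6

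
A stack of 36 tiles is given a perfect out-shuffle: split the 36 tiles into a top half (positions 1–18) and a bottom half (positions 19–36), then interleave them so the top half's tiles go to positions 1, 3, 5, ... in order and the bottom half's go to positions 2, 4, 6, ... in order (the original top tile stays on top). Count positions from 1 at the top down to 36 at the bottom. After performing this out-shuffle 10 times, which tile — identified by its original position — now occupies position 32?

20

Work backwards from position 32, undoing one out-shuffle at a time:
32 ← 34 ← 35 ← 18 ← 27 ← 14 ← 25 ← 13 ← 7 ← 4 ← 20
So the tile now at position 32 started at position 20.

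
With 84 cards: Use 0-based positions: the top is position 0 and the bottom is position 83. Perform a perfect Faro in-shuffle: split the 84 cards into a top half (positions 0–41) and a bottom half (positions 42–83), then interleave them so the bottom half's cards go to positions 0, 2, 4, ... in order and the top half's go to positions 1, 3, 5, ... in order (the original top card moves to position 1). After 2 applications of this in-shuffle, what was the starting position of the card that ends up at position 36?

Work backwards from position 36, undoing one in-shuffle at a time:
36 ← 60 ← 72
So the card now at position 36 started at position 72.

72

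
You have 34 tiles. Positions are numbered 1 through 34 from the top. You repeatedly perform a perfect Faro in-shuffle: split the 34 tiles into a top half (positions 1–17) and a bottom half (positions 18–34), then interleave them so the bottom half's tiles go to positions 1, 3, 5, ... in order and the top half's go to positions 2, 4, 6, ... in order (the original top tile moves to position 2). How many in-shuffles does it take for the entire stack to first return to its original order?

12

The in-shuffle permutes the 34 positions with cycle lengths [3, 3, 4, 12, 12].
Every tile is home exactly when every cycle has completed a whole number of laps, i.e. after lcm(3, 4, 12) = 12 in-shuffles.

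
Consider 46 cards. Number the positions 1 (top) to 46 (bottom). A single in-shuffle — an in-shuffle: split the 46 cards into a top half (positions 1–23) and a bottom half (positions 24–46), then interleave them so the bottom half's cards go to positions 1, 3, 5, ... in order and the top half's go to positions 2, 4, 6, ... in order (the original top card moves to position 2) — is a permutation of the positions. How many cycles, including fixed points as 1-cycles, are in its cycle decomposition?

Trace each unvisited position around until it returns:
(1 2 4 8 16 32 ... len 23) (5 10 20 40 33 19 ... len 23)
2 cycles in total.

2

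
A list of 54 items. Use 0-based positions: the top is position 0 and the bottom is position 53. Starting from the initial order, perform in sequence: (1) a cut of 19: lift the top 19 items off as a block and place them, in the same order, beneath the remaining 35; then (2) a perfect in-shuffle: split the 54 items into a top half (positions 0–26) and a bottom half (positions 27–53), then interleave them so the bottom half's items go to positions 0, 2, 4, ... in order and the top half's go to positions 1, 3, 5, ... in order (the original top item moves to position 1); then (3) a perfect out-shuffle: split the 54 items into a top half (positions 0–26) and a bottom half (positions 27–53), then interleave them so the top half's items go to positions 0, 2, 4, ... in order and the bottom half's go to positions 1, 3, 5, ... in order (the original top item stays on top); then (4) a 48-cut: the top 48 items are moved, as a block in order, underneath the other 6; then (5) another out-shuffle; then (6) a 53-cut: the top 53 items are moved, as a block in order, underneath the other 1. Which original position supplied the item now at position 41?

22

Undo the operations in reverse order, starting from position 41:
  undo op 6 (cut 53): 41 ← 40
  undo op 5 (out-shuffle, from top half): 40 ← 20
  undo op 4 (cut 48): 20 ← 14
  undo op 3 (out-shuffle, from top half): 14 ← 7
  undo op 2 (in-shuffle, from top half): 7 ← 3
  undo op 1 (cut 19): 3 ← 22
So the item at position 41 came from original position 22.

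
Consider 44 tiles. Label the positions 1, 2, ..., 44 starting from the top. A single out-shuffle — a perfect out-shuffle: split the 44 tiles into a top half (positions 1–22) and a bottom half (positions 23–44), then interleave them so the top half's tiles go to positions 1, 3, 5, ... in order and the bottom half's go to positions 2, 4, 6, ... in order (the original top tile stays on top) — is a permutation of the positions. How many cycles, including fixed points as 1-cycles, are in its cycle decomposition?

5

Trace each unvisited position around until it returns:
(1) (2 3 5 9 17 33 ... len 14) (4 7 13 25 6 11 ... len 14) (8 15 29 14 27 10 ... len 14) (44)
5 cycles in total.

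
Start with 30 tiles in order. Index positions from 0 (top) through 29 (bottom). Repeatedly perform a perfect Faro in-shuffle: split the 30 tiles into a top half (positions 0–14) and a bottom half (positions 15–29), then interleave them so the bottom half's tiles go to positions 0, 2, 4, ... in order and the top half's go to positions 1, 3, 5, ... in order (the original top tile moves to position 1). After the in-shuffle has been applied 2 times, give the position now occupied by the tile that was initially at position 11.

16

Track the tile's position through each in-shuffle:
11 → 23 → 16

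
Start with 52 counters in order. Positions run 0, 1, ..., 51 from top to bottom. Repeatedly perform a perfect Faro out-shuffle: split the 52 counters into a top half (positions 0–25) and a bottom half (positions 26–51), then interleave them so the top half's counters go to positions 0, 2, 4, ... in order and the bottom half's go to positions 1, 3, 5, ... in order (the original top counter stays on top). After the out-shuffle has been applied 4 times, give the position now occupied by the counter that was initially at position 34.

Track the counter's position through each out-shuffle:
34 → 17 → 34 → 17 → 34

34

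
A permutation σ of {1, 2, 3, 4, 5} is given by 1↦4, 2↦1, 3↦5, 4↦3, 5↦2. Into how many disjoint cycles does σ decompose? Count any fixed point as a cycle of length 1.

1

Cycle decomposition: (1 4 3 5 2).
1 cycle.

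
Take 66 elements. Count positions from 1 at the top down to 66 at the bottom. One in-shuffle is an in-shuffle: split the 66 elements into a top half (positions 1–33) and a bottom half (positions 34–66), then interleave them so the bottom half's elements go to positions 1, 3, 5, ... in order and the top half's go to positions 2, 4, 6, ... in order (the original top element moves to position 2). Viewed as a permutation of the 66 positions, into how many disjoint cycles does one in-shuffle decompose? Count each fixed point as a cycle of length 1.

1

Trace each unvisited position around until it returns:
(1 2 4 8 16 32 ... len 66)
1 cycle in total.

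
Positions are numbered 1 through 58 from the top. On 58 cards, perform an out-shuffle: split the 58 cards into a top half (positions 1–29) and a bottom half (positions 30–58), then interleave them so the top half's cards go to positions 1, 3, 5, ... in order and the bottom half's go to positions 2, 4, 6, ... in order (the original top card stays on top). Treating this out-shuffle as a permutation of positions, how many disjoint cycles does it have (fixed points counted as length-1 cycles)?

6

Trace each unvisited position around until it returns:
(1) (2 3 5 9 17 33 ... len 18) (4 7 13 25 49 40 ... len 18) (6 11 21 41 24 47 ... len 18) (20 39) (58)
6 cycles in total.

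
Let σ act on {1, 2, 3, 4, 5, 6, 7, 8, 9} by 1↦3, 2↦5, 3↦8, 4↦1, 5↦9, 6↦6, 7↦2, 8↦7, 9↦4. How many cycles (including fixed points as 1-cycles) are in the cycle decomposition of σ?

2

Cycle decomposition: (1 3 8 7 2 5 9 4) (6).
2 cycles.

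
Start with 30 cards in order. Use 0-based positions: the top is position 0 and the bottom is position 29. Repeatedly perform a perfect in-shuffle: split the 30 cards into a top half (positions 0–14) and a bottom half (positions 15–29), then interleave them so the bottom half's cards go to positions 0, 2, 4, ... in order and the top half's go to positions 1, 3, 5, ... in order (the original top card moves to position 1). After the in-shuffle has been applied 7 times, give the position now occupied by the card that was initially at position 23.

2

Track the card's position through each in-shuffle:
23 → 16 → 2 → 5 → 11 → 23 → 16 → 2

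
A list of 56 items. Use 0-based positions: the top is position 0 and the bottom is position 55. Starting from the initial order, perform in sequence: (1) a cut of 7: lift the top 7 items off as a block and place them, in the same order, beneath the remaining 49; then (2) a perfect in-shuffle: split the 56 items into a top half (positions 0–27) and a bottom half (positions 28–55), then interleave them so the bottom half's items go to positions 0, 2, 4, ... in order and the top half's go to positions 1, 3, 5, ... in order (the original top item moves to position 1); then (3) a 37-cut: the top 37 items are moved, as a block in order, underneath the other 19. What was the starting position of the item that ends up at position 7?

1

Undo the operations in reverse order, starting from position 7:
  undo op 3 (cut 37): 7 ← 44
  undo op 2 (in-shuffle, from bottom half): 44 ← 50
  undo op 1 (cut 7): 50 ← 1
So the item at position 7 came from original position 1.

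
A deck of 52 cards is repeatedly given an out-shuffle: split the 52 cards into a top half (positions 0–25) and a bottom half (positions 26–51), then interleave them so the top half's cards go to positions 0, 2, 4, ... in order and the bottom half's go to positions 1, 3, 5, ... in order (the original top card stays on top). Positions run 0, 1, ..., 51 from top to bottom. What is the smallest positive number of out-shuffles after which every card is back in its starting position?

The out-shuffle permutes the 52 positions with cycle lengths [1, 1, 2, 8, 8, 8, 8, 8, 8].
Every card is home exactly when every cycle has completed a whole number of laps, i.e. after lcm(1, 2, 8) = 8 out-shuffles.

8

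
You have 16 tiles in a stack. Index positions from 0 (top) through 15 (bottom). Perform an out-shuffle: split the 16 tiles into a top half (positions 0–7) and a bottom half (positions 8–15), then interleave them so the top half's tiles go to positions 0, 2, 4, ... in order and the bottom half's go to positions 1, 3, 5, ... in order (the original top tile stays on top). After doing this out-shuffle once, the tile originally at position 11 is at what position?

Track the tile's position through each out-shuffle:
11 → 7

7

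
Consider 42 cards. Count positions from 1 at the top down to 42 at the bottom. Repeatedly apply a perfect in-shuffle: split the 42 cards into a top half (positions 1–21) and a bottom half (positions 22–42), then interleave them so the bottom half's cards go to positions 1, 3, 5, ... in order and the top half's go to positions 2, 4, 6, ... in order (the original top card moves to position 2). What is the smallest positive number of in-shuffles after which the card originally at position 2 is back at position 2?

Follow position 2 under repeated in-shuffles:
2 → 4 → 8 → 16 → 32 → 21 → 42 → 41 → 39 → 35 → 27 → 11 → 22 → 1 → 2
It first returns after 14 in-shuffles.

14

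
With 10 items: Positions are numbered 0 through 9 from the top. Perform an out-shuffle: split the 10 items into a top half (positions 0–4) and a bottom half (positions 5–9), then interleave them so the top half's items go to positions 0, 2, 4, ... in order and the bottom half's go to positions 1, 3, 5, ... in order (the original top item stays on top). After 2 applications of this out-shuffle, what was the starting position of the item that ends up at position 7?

4

Work backwards from position 7, undoing one out-shuffle at a time:
7 ← 8 ← 4
So the item now at position 7 started at position 4.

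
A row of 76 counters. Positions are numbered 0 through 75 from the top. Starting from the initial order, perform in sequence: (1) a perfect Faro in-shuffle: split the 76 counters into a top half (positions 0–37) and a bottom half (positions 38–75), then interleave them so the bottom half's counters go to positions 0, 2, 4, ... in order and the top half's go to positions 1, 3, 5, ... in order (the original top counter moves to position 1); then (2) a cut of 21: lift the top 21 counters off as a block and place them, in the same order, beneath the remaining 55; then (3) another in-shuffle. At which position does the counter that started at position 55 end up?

Track the counter from position 55 forward through each operation:
  after op 1 (in-shuffle): 55 → 34
  after op 2 (cut 21): 34 → 13
  after op 3 (in-shuffle): 13 → 27

27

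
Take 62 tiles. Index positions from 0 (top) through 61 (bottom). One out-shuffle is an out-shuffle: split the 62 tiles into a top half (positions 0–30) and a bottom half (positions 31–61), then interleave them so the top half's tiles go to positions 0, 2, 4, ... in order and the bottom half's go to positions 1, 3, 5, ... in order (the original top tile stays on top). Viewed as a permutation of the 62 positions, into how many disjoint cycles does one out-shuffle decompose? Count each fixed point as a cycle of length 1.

Trace each unvisited position around until it returns:
(0) (1 2 4 8 16 32 ... len 60) (61)
3 cycles in total.

3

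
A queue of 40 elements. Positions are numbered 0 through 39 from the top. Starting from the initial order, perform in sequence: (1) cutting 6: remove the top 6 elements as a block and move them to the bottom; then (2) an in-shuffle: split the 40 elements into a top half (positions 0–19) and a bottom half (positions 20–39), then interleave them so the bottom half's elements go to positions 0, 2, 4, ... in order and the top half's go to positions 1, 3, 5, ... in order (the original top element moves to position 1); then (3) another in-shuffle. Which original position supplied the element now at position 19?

10

Undo the operations in reverse order, starting from position 19:
  undo op 3 (in-shuffle, from top half): 19 ← 9
  undo op 2 (in-shuffle, from top half): 9 ← 4
  undo op 1 (cut 6): 4 ← 10
So the element at position 19 came from original position 10.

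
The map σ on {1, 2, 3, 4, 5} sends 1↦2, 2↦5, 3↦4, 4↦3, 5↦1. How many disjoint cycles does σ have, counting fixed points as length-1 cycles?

Cycle decomposition: (1 2 5) (3 4).
2 cycles.

2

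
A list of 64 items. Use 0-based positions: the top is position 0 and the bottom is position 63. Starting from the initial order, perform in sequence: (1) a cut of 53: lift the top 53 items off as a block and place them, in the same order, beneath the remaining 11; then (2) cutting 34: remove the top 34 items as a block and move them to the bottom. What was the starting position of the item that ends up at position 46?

Undo the operations in reverse order, starting from position 46:
  undo op 2 (cut 34): 46 ← 16
  undo op 1 (cut 53): 16 ← 5
So the item at position 46 came from original position 5.

5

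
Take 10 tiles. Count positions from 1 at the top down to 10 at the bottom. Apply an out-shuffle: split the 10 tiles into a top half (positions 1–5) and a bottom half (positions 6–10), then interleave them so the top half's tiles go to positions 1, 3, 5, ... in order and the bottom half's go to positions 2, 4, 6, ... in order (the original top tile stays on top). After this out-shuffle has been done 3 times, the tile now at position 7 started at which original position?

Work backwards from position 7, undoing one out-shuffle at a time:
7 ← 4 ← 7 ← 4
So the tile now at position 7 started at position 4.

4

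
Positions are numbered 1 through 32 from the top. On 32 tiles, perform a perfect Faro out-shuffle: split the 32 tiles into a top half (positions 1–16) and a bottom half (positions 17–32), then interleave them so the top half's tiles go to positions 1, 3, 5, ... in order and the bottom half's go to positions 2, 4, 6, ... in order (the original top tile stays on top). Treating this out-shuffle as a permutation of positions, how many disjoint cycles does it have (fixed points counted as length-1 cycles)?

8

Trace each unvisited position around until it returns:
(1) (2 3 5 9 17) (4 7 13 25 18) (6 11 21 10 19) (8 15 29 26 20) (12 23 14 27 22) (16 31 30 28 24) (32)
8 cycles in total.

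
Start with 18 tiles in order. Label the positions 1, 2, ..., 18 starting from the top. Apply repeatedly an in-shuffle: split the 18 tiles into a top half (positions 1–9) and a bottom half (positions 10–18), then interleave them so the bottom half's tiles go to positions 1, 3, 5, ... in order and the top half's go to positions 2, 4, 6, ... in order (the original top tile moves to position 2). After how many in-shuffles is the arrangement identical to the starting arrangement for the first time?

The in-shuffle permutes the 18 positions with cycle lengths [18].
Every tile is home exactly when every cycle has completed a whole number of laps, i.e. after lcm(18) = 18 in-shuffles.

18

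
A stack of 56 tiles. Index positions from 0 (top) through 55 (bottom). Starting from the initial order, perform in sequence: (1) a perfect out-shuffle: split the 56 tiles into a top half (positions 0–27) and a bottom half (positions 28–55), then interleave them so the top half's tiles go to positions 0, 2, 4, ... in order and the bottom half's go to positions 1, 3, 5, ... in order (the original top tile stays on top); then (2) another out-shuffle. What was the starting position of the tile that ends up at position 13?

Undo the operations in reverse order, starting from position 13:
  undo op 2 (out-shuffle, from bottom half): 13 ← 34
  undo op 1 (out-shuffle, from top half): 34 ← 17
So the tile at position 13 came from original position 17.

17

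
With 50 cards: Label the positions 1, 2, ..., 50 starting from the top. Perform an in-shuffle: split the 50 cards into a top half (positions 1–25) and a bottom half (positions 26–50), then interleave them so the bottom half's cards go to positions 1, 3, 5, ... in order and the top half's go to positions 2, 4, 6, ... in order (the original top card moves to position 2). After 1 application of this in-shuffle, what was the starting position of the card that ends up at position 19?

Work backwards from position 19, undoing one in-shuffle at a time:
19 ← 35
So the card now at position 19 started at position 35.

35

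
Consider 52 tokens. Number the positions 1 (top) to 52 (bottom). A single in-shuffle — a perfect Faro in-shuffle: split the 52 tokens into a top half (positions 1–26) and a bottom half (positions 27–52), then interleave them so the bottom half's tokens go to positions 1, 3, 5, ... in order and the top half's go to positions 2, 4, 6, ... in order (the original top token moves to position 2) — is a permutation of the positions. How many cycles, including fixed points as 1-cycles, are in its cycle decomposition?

1

Trace each unvisited position around until it returns:
(1 2 4 8 16 32 ... len 52)
1 cycle in total.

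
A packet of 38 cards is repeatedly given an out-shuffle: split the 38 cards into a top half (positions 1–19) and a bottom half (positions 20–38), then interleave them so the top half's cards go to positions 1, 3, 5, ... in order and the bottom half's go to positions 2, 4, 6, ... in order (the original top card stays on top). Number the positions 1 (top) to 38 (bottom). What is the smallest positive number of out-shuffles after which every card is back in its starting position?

The out-shuffle permutes the 38 positions with cycle lengths [1, 1, 36].
Every card is home exactly when every cycle has completed a whole number of laps, i.e. after lcm(1, 36) = 36 out-shuffles.

36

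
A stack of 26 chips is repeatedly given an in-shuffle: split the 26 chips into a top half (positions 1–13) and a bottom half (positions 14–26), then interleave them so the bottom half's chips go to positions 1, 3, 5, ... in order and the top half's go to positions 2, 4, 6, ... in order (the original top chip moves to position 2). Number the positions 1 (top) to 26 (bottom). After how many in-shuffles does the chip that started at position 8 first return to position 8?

18

Follow position 8 under repeated in-shuffles:
8 → 16 → 5 → 10 → 20 → 13 → 26 → 25 → 23 → 19 → 11 → 22 → 17 → 7 → 14 → 1 → 2 → 4 → 8
It first returns after 18 in-shuffles.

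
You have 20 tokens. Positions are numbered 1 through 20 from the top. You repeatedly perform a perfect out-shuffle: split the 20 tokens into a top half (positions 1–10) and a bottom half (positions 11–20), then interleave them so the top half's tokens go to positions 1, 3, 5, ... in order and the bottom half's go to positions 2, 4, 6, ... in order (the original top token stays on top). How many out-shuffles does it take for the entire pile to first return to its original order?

18

The out-shuffle permutes the 20 positions with cycle lengths [1, 1, 18].
Every token is home exactly when every cycle has completed a whole number of laps, i.e. after lcm(1, 18) = 18 out-shuffles.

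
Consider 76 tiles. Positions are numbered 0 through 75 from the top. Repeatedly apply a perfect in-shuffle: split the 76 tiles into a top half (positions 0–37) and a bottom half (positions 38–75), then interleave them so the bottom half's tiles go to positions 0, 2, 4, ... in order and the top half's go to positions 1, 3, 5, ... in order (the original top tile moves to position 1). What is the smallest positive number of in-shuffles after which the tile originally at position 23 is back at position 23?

Follow position 23 under repeated in-shuffles:
23 → 47 → 18 → 37 → 75 → 74 → 72 → 68 → ... → 23 (length 30)
It first returns after 30 in-shuffles.

30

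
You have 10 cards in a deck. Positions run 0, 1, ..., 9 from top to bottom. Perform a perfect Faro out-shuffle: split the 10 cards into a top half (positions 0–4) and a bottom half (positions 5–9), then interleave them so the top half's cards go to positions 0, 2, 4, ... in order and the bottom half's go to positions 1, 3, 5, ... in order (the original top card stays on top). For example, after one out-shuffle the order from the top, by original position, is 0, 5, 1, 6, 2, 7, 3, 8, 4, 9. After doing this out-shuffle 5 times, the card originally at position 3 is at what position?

Track the card's position through each out-shuffle:
3 → 6 → 3 → 6 → 3 → 6

6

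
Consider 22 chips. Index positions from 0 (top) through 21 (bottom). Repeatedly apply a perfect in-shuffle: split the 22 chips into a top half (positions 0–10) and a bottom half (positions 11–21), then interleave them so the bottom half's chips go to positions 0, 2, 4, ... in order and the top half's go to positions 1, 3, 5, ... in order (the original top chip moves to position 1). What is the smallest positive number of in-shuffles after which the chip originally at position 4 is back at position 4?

11

Follow position 4 under repeated in-shuffles:
4 → 9 → 19 → 16 → 10 → 21 → 20 → 18 → 14 → 6 → 13 → 4
It first returns after 11 in-shuffles.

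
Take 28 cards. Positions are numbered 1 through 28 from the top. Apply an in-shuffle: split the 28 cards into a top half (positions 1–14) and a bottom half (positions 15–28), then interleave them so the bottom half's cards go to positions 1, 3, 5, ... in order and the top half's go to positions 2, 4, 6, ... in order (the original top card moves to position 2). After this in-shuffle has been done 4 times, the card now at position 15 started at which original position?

Work backwards from position 15, undoing one in-shuffle at a time:
15 ← 22 ← 11 ← 20 ← 10
So the card now at position 15 started at position 10.

10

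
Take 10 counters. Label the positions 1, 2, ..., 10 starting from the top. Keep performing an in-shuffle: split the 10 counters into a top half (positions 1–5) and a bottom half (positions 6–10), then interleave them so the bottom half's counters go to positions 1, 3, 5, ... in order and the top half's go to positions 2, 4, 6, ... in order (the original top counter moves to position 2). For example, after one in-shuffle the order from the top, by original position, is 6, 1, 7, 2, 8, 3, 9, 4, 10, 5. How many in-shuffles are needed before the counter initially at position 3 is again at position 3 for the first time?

Follow position 3 under repeated in-shuffles:
3 → 6 → 1 → 2 → 4 → 8 → 5 → 10 → 9 → 7 → 3
It first returns after 10 in-shuffles.

10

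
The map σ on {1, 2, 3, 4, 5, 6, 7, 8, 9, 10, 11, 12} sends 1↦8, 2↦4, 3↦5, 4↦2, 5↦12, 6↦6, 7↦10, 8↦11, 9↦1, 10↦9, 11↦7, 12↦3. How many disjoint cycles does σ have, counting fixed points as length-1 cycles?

4

Cycle decomposition: (1 8 11 7 10 9) (2 4) (3 5 12) (6).
4 cycles.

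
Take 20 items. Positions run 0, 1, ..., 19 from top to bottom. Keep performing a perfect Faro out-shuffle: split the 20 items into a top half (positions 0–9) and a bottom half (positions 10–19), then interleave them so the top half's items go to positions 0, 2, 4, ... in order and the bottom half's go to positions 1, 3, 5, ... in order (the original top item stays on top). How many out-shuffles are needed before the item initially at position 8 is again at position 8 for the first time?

Follow position 8 under repeated out-shuffles:
8 → 16 → 13 → 7 → 14 → 9 → 18 → 17 → 15 → 11 → 3 → 6 → 12 → 5 → 10 → 1 → 2 → 4 → 8
It first returns after 18 out-shuffles.

18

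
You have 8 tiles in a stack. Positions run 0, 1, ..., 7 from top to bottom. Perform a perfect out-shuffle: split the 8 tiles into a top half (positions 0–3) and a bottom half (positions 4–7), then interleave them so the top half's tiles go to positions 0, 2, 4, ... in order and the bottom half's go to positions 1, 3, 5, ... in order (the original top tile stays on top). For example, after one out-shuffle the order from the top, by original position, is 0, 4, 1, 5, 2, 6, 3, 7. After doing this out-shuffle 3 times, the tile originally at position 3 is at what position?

3

Track the tile's position through each out-shuffle:
3 → 6 → 5 → 3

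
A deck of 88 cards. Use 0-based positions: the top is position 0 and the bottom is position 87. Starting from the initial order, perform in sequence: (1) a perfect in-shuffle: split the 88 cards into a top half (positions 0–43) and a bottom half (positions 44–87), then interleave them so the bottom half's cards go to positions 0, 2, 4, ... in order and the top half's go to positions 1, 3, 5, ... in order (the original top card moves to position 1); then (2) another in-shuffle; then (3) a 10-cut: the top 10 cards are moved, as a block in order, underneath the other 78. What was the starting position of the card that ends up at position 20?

Undo the operations in reverse order, starting from position 20:
  undo op 3 (cut 10): 20 ← 30
  undo op 2 (in-shuffle, from bottom half): 30 ← 59
  undo op 1 (in-shuffle, from top half): 59 ← 29
So the card at position 20 came from original position 29.

29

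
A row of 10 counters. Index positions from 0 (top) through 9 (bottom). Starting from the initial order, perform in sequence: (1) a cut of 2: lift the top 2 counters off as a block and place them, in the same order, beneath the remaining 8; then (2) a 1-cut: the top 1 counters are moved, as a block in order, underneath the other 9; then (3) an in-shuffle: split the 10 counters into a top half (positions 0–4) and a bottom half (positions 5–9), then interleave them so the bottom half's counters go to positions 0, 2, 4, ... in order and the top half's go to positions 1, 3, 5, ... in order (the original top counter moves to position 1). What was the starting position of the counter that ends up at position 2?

9

Undo the operations in reverse order, starting from position 2:
  undo op 3 (in-shuffle, from bottom half): 2 ← 6
  undo op 2 (cut 1): 6 ← 7
  undo op 1 (cut 2): 7 ← 9
So the counter at position 2 came from original position 9.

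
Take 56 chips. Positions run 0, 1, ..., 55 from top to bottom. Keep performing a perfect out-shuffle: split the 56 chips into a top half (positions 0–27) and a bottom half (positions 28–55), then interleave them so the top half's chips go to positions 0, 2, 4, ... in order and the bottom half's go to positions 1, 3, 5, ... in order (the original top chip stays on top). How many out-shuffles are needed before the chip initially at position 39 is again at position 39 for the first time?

Follow position 39 under repeated out-shuffles:
39 → 23 → 46 → 37 → 19 → 38 → 21 → 42 → 29 → 3 → 6 → 12 → 24 → 48 → 41 → 27 → 54 → 53 → 51 → 47 → 39
It first returns after 20 out-shuffles.

20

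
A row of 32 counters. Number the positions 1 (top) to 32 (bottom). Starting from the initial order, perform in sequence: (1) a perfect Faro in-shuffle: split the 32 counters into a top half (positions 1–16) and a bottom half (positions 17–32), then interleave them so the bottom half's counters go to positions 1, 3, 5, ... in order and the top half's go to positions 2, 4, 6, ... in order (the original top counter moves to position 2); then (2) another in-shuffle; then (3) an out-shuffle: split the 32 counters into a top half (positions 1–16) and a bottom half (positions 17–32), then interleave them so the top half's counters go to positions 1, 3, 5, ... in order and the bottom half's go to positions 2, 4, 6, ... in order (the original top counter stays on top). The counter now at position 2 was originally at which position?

29

Undo the operations in reverse order, starting from position 2:
  undo op 3 (out-shuffle, from bottom half): 2 ← 17
  undo op 2 (in-shuffle, from bottom half): 17 ← 25
  undo op 1 (in-shuffle, from bottom half): 25 ← 29
So the counter at position 2 came from original position 29.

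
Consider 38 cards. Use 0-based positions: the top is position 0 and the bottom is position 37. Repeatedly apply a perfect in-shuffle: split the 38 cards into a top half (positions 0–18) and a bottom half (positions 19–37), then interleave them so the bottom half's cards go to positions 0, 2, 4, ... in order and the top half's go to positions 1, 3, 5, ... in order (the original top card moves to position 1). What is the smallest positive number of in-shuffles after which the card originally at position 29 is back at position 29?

12

Follow position 29 under repeated in-shuffles:
29 → 20 → 2 → 5 → 11 → 23 → 8 → 17 → 35 → 32 → 26 → 14 → 29
It first returns after 12 in-shuffles.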